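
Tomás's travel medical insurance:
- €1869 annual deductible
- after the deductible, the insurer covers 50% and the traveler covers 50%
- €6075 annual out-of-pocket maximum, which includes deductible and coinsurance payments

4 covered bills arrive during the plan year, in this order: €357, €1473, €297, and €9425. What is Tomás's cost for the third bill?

€168

Claim 1 — €357: all of it applies to the deductible. Traveler owes €357 (running OOP €357).
Claim 2 — €1473: all of it applies to the deductible. Traveler pays €1473; OOP now €1830.
Claim 3 — €297: €39 finishes the deductible; €258 goes to coinsurance; traveler's 50% is €129. Cost to traveler: €168. OOP to date €1998.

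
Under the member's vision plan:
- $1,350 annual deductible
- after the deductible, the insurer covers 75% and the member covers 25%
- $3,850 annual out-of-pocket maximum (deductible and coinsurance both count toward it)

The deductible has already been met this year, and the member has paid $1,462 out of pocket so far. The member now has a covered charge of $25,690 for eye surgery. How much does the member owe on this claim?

The deductible is already satisfied, so the full bill goes to coinsurance.
Member's 25% share of $25,690 is $6,422.50.
Year-to-date out-of-pocket would reach $1,462 + $6,422.50 = $7,884.50, above the $3,850 maximum, so the member pays only $3,850 − $1,462 = $2,388.

$2,388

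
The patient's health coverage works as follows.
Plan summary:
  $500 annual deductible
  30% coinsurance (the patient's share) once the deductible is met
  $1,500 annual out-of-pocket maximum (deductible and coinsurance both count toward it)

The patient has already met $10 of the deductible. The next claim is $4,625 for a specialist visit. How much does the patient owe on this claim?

Remaining deductible: $500 − $10 = $490.
The remaining $4,135 (= $4,625 − $490) moves to coinsurance.
30% of $4,135 = $1,240.50 falls to the patient.
That puts the patient's cost at $490 + $1,240.50 = $1,730.50 before any cap.
Adding $1,730.50 to the $10 already spent would give $1,740.50, which exceeds the $1,500 cap; the patient pays just $1,500 − $10 = $1,490.

$1,490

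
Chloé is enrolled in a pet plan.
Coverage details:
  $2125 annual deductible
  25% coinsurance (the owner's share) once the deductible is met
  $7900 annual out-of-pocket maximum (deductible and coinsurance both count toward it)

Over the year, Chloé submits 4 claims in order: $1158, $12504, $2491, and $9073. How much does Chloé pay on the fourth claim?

$2268

#1 ($1158): all of it applies to the deductible. Cost to owner: $1158. OOP to date $1158.
#2 ($12504): $967 to deductible, leaving $11537; 25% of $11537 = $2884.25. Owner pays $3851.25; OOP now $5009.25.
#3 ($2491): 25% coinsurance on $2491 = $622.75. Owner owes $622.75 (running OOP $5632).
#4 ($9073): 25% coinsurance on $9073 = $2268.25. Adding that to $5632 gives $7900.25, past the $7900 cap; owner pays only $7900 − $5632 = $2268.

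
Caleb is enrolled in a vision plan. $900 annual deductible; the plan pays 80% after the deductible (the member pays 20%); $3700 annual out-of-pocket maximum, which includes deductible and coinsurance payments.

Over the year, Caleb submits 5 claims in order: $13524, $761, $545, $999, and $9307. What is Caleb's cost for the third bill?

Claim 1 ($13524): $900 finishes the deductible; $12624 goes to coinsurance; coinsurance $12624 × 20% = $2524.80. Cost to member: $3424.80. OOP to date $3424.80.
Claim 2 ($761): deductible met; 20% of $761 = $152.20. Member pays $152.20; OOP now $3577.
Claim 3 ($545): 20% coinsurance on $545 = $109. Member owes $109 (running OOP $3686).

$109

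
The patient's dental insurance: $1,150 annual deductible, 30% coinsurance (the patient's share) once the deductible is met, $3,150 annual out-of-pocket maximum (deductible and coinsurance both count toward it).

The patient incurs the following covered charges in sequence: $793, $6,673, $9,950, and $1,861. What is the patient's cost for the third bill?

$105.20

Claim 1 — $793: entire amount goes to the deductible. Patient owes $793 (running OOP $793).
Claim 2 — $6,673: deductible takes $357, $6,316 remains; 30% of $6,316 = $1,894.80. Patient pays $2,251.80; OOP now $3,044.80.
Claim 3 — $9,950: deductible already satisfied, so patient's share is 30% × $9,950 = $2,985. That would push OOP to $6,029.80, over the $3,150 cap, so patient pays $3,150 − $3,044.80 = $105.20.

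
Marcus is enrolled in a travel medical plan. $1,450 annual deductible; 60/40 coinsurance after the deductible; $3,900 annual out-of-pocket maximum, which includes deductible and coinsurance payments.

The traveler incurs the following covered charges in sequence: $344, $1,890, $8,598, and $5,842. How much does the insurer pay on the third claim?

#1 ($344): fully absorbed by the deductible. Traveler owes $344 (running OOP $344). Plan pays $344 − $344 = $0.
#2 ($1,890): deductible takes $1,106, $784 remains; coinsurance $784 × 40% = $313.60. Traveler owes $1,419.60 (running OOP $1,763.60). Plan pays $1,890 − $1,419.60 = $470.40.
#3 ($8,598): deductible met; 40% of $8,598 = $3,439.20. That would push OOP to $5,202.80, over the $3,900 cap, so traveler pays $3,900 − $1,763.60 = $2,136.40. Plan pays $8,598 − $2,136.40 = $6,461.60.

$6,461.60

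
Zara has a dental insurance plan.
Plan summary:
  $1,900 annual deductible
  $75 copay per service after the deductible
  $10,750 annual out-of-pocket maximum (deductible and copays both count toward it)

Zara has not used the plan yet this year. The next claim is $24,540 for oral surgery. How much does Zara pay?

Deductible not yet touched, so the first $1,900 of the bill goes to the deductible.
The remaining $22,640 (= $24,540 − $1,900) moves to the copay.
Copay on this service: $75.
That puts the patient's cost at $1,900 + $75 = $1,975 before any cap.
Cumulative spending $0 + $1,975 = $1,975 stays under the $10,750 maximum.

$1,975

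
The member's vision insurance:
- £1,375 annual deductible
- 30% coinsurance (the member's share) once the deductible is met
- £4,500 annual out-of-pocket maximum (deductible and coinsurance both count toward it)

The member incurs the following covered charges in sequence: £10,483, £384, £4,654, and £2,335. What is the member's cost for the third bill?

Bill 1, £10,483: deductible takes £1,375, £9,108 remains; member's 30% is £2,732.40. Member owes £4,107.40 (running OOP £4,107.40).
Bill 2, £384: deductible already satisfied, so member's share is 30% × £384 = £115.20. Member owes £115.20 (running OOP £4,222.60).
Bill 3, £4,654: deductible met; 30% of £4,654 = £1,396.20. That would push OOP to £5,618.80, over the £4,500 cap, so member pays £4,500 − £4,222.60 = £277.40.

£277.40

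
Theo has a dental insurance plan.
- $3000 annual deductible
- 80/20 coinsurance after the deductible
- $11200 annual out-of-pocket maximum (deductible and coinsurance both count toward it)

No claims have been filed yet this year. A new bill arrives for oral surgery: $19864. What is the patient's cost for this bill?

$6372.80

The full $3000 deductible is still open; $3000 of this bill applies to it.
That leaves $19864 − $3000 = $16864 for coinsurance.
Coinsurance: $16864 × 20% = $3372.80.
Patient responsibility before any cap: $3000 + $3372.80 = $6372.80.
Cumulative spending $0 + $6372.80 = $6372.80 stays under the $11200 maximum.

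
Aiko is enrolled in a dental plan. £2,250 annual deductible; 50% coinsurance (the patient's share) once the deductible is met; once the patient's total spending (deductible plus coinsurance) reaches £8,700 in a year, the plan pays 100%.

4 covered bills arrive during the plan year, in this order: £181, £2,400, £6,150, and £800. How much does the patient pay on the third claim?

£3,075

#1 (£181): entire amount goes to the deductible. Patient owes £181 (running OOP £181).
#2 (£2,400): deductible takes £2,069, £331 remains; 50% of £331 = £165.50. Patient pays £2,234.50; OOP now £2,415.50.
#3 (£6,150): deductible met; 50% of £6,150 = £3,075. Patient owes £3,075 (running OOP £5,490.50).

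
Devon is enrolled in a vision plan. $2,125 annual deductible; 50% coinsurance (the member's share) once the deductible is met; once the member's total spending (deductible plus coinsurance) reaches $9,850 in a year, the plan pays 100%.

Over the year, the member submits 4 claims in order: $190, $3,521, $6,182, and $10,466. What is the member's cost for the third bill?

$3,091

#1 ($190): all of it applies to the deductible. Member owes $190 (running OOP $190).
#2 ($3,521): $1,935 finishes the deductible; $1,586 goes to coinsurance; member's 50% is $793. Member owes $2,728 (running OOP $2,918).
#3 ($6,182): deductible already satisfied, so member's share is 50% × $6,182 = $3,091. Member pays $3,091; OOP now $6,009.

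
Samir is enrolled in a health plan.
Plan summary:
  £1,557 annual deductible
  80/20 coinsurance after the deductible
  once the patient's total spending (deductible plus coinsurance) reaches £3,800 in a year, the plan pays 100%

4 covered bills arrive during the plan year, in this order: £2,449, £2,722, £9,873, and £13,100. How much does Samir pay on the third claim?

£1,520.20

Claim 1 — £2,449: deductible takes £1,557, £892 remains; patient's 20% is £178.40. Patient owes £1,735.40 (running OOP £1,735.40).
Claim 2 — £2,722: deductible met; 20% of £2,722 = £544.40. Patient pays £544.40; OOP now £2,279.80.
Claim 3 — £9,873: deductible already satisfied, so patient's share is 20% × £9,873 = £1,974.60. Adding that to £2,279.80 gives £4,254.40, past the £3,800 cap; patient pays only £3,800 − £2,279.80 = £1,520.20.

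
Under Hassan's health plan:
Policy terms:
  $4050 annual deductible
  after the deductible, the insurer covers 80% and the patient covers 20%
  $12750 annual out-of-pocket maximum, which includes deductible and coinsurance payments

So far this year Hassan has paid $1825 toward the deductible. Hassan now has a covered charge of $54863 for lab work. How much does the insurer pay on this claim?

Deductible still to meet: $4050 − $1825 = $2225.
After the $2225 deductible portion, $54863 − $2225 = $52638 is subject to coinsurance.
Coinsurance: $52638 × 20% = $10527.60.
That puts the patient's cost at $2225 + $10527.60 = $12752.60 before any cap.
Year-to-date out-of-pocket would reach $1825 + $12752.60 = $14577.60, above the $12750 maximum, so the patient pays only $12750 − $1825 = $10925.
The plan picks up $54863 − $10925 = $43938.

$43938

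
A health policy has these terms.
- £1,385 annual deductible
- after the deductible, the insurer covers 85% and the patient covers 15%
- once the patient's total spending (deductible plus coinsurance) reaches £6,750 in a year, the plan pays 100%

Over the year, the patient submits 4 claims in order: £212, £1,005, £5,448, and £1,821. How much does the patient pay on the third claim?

Claim 1 — £212: entire amount goes to the deductible. Patient pays £212; OOP now £212.
Claim 2 — £1,005: all of it applies to the deductible. Patient pays £1,005; OOP now £1,217.
Claim 3 — £5,448: £168 finishes the deductible; £5,280 goes to coinsurance; 15% of £5,280 = £792. Patient pays £960; OOP now £2,177.

£960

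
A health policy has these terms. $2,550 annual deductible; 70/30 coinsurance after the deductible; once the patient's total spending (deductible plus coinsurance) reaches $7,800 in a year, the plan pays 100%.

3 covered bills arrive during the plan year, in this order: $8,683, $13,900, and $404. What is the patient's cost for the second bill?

Bill 1, $8,683: $2,550 finishes the deductible; $6,133 goes to coinsurance; 30% of $6,133 = $1,839.90. Patient owes $4,389.90 (running OOP $4,389.90).
Bill 2, $13,900: deductible met; 30% of $13,900 = $4,170. OOP would hit $8,559.90 > $7,800, so the cap limits the patient to $7,800 − $4,389.90 = $3,410.10.

$3,410.10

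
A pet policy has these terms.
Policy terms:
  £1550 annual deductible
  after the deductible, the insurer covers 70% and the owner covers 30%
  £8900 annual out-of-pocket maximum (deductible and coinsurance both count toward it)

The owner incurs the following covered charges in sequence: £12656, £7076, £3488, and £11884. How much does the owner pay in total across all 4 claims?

#1 (£12656): £1550 to deductible, leaving £11106; 30% of £11106 = £3331.80. Owner owes £4881.80 (running OOP £4881.80).
#2 (£7076): deductible met; 30% of £7076 = £2122.80. Owner pays £2122.80; OOP now £7004.60.
#3 (£3488): 30% coinsurance on £3488 = £1046.40. Owner pays £1046.40; OOP now £8051.
#4 (£11884): deductible already satisfied, so owner's share is 30% × £11884 = £3565.20. Adding that to £8051 gives £11616.20, past the £8900 cap; owner pays only £8900 − £8051 = £849.
Summing the owner's payments: £4881.80 + £2122.80 + £1046.40 + £849 = £8900.

£8900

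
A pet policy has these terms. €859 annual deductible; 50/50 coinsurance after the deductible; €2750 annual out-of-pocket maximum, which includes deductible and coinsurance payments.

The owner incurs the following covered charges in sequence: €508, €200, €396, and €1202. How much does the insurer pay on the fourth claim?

€601

Claim 1 (€508): fully absorbed by the deductible. Cost to owner: €508. OOP to date €508. Insurer: €508 − €508 = €0.
Claim 2 (€200): all of it applies to the deductible. Cost to owner: €200. OOP to date €708. Plan pays €200 − €200 = €0.
Claim 3 (€396): deductible takes €151, €245 remains; 50% of €245 = €122.50. Cost to owner: €273.50. OOP to date €981.50. Insurer: €396 − €273.50 = €122.50.
Claim 4 (€1202): deductible already satisfied, so owner's share is 50% × €1202 = €601. Owner pays €601; OOP now €1582.50. Plan pays €1202 − €601 = €601.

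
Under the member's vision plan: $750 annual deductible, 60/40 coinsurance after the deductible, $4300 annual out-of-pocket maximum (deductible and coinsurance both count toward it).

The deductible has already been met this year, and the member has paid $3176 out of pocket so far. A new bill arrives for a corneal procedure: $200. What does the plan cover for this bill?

The deductible is already satisfied, so the full bill goes to coinsurance.
Coinsurance: $200 × 40% = $80.
Total out-of-pocket so far would be $3176 + $80 = $3256, below the $4300 cap — no reduction.
Insurer pays the balance: $200 − $80 = $120.

$120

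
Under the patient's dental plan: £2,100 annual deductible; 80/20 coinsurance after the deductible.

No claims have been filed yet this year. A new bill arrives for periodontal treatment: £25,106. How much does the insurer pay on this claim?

The full £2,100 deductible is still open; £2,100 of this bill applies to it.
The remaining £23,006 (= £25,106 − £2,100) moves to coinsurance.
20% of £23,006 = £4,601.20 falls to the patient.
Patient responsibility: £2,100 + £4,601.20 = £6,701.20.
Insurer pays the balance: £25,106 − £6,701.20 = £18,404.80.

£18,404.80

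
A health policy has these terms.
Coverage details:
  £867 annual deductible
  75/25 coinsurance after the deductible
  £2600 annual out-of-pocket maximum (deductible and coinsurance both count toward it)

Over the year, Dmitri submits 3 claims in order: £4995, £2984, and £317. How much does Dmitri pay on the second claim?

£701

Bill 1, £4995: £867 to deductible, leaving £4128; 25% of £4128 = £1032. Patient owes £1899 (running OOP £1899).
Bill 2, £2984: deductible met; 25% of £2984 = £746. That would push OOP to £2645, over the £2600 cap, so patient pays £2600 − £1899 = £701.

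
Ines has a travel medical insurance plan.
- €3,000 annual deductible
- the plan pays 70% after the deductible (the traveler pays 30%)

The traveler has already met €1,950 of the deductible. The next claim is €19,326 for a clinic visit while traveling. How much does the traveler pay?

€1,950 of the €3,000 deductible is already met, leaving €1,050.
The remaining €18,276 (= €19,326 − €1,050) moves to coinsurance.
30% of €18,276 = €5,482.80 falls to the traveler.
Traveler responsibility: €1,050 + €5,482.80 = €6,532.80.

€6,532.80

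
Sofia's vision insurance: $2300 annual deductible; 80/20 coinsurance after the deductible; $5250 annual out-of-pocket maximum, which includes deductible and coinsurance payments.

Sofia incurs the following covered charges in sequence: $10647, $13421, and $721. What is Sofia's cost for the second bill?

Claim 1 ($10647): deductible takes $2300, $8347 remains; 20% of $8347 = $1669.40. Member owes $3969.40 (running OOP $3969.40).
Claim 2 ($13421): 20% coinsurance on $13421 = $2684.20. OOP would hit $6653.60 > $5250, so the cap limits the member to $5250 − $3969.40 = $1280.60.

$1280.60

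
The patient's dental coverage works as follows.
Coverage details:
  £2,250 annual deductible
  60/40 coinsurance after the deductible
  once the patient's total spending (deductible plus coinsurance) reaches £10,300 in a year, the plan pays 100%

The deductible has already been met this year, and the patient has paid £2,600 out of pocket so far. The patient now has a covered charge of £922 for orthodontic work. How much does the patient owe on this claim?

The deductible is already satisfied, so the full bill goes to coinsurance.
40% of £922 = £368.80 falls to the patient.
Total out-of-pocket so far would be £2,600 + £368.80 = £2,968.80, below the £10,300 cap — no reduction.

£368.80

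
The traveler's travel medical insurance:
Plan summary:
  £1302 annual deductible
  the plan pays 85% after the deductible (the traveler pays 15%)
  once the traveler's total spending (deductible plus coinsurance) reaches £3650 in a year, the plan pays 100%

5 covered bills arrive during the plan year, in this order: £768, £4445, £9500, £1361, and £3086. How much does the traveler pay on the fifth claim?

#1 (£768): all of it applies to the deductible. Traveler pays £768; OOP now £768.
#2 (£4445): £534 finishes the deductible; £3911 goes to coinsurance; coinsurance £3911 × 15% = £586.65. Traveler owes £1120.65 (running OOP £1888.65).
#3 (£9500): deductible already satisfied, so traveler's share is 15% × £9500 = £1425. Traveler pays £1425; OOP now £3313.65.
#4 (£1361): deductible met; 15% of £1361 = £204.15. Cost to traveler: £204.15. OOP to date £3517.80.
#5 (£3086): 15% coinsurance on £3086 = £462.90. That would push OOP to £3980.70, over the £3650 cap, so traveler pays £3650 − £3517.80 = £132.20.

£132.20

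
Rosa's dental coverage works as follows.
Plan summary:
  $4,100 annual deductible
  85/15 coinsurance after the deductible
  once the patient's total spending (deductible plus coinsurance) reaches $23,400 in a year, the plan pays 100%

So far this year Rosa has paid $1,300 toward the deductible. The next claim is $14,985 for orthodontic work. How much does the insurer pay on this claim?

$10,357.25

Remaining deductible: $4,100 − $1,300 = $2,800.
That leaves $14,985 − $2,800 = $12,185 for coinsurance.
15% of $12,185 = $1,827.75 falls to the patient.
That puts the patient's cost at $2,800 + $1,827.75 = $4,627.75 before any cap.
Cumulative spending $1,300 + $4,627.75 = $5,927.75 stays under the $23,400 maximum.
Insurer pays the balance: $14,985 − $4,627.75 = $10,357.25.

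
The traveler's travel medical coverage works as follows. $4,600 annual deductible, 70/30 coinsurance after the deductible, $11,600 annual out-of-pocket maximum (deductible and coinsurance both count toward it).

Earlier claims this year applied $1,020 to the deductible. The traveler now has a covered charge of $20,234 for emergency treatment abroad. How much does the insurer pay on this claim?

$11,657.80

Deductible still to meet: $4,600 − $1,020 = $3,580.
That leaves $20,234 − $3,580 = $16,654 for coinsurance.
Coinsurance: $16,654 × 30% = $4,996.20.
Traveler responsibility before any cap: $3,580 + $4,996.20 = $8,576.20.
Total out-of-pocket so far would be $1,020 + $8,576.20 = $9,596.20, below the $11,600 cap — no reduction.
The plan picks up $20,234 − $8,576.20 = $11,657.80.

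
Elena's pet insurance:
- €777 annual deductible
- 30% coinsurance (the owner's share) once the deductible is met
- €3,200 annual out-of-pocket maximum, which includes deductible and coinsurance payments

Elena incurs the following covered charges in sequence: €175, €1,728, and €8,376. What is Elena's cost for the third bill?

Claim 1 (€175): all of it applies to the deductible. Owner pays €175; OOP now €175.
Claim 2 (€1,728): deductible takes €602, €1,126 remains; owner's 30% is €337.80. Owner owes €939.80 (running OOP €1,114.80).
Claim 3 (€8,376): 30% coinsurance on €8,376 = €2,512.80. OOP would hit €3,627.60 > €3,200, so the cap limits the owner to €3,200 − €1,114.80 = €2,085.20.

€2,085.20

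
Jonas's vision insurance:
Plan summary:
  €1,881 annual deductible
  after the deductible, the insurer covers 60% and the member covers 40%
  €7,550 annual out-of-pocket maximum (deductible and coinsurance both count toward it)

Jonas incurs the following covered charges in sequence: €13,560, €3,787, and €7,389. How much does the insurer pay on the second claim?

Bill 1, €13,560: €1,881 to deductible, leaving €11,679; member's 40% is €4,671.60. Member owes €6,552.60 (running OOP €6,552.60). Insurer: €13,560 − €6,552.60 = €7,007.40.
Bill 2, €3,787: deductible already satisfied, so member's share is 40% × €3,787 = €1,514.80. OOP would hit €8,067.40 > €7,550, so the cap limits the member to €7,550 − €6,552.60 = €997.40. Insurer: €3,787 − €997.40 = €2,789.60.

€2,789.60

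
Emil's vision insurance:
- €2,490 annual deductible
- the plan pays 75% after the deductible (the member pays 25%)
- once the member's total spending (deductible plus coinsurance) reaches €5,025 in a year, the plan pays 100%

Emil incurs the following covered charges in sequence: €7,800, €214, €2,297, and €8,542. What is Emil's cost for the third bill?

€574.25

#1 (€7,800): deductible takes €2,490, €5,310 remains; coinsurance €5,310 × 25% = €1,327.50. Cost to member: €3,817.50. OOP to date €3,817.50.
#2 (€214): deductible already satisfied, so member's share is 25% × €214 = €53.50. Cost to member: €53.50. OOP to date €3,871.
#3 (€2,297): deductible met; 25% of €2,297 = €574.25. Member pays €574.25; OOP now €4,445.25.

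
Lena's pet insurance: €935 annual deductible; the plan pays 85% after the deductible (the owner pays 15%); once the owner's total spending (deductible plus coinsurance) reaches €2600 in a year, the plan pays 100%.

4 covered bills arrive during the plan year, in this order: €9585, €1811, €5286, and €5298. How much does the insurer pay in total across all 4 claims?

#1 (€9585): €935 finishes the deductible; €8650 goes to coinsurance; coinsurance €8650 × 15% = €1297.50. Owner pays €2232.50; OOP now €2232.50. Insurer: €9585 − €2232.50 = €7352.50.
#2 (€1811): deductible met; 15% of €1811 = €271.65. Owner owes €271.65 (running OOP €2504.15). Plan pays €1811 − €271.65 = €1539.35.
#3 (€5286): deductible already satisfied, so owner's share is 15% × €5286 = €792.90. Adding that to €2504.15 gives €3297.05, past the €2600 cap; owner pays only €2600 − €2504.15 = €95.85. Insurer: €5286 − €95.85 = €5190.15.
#4 (€5298): 15% coinsurance on €5298 = €794.70. That would push OOP to €3394.70, over the €2600 cap, so owner pays €2600 − €2600 = €0. Plan pays €5298 − €0 = €5298.
Insurer total: €7352.50 + €1539.35 + €5190.15 + €5298 = €19380.

€19380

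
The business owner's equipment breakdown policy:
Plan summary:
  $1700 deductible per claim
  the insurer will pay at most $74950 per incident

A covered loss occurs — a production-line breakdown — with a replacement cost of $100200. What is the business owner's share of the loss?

$25250

Subtract the deductible: $100200 − $1700 = $98500.
$98500 exceeds the $74950 limit, so the insurer pays the limit: $74950.
The business owner bears the rest of the original loss: $100200 − $74950 = $25250.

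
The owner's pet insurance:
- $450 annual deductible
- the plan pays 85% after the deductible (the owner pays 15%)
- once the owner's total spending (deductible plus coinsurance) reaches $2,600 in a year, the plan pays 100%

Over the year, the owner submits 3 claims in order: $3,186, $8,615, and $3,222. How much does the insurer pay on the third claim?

Claim 1 ($3,186): $450 finishes the deductible; $2,736 goes to coinsurance; coinsurance $2,736 × 15% = $410.40. Owner pays $860.40; OOP now $860.40. Plan pays $3,186 − $860.40 = $2,325.60.
Claim 2 ($8,615): 15% coinsurance on $8,615 = $1,292.25. Owner owes $1,292.25 (running OOP $2,152.65). Plan pays $8,615 − $1,292.25 = $7,322.75.
Claim 3 ($3,222): deductible met; 15% of $3,222 = $483.30. OOP would hit $2,635.95 > $2,600, so the cap limits the owner to $2,600 − $2,152.65 = $447.35. Plan pays $3,222 − $447.35 = $2,774.65.

$2,774.65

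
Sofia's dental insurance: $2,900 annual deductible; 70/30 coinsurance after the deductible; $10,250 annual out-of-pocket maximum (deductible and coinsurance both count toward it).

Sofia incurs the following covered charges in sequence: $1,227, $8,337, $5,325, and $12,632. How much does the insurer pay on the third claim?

Claim 1 ($1,227): all of it applies to the deductible. Patient pays $1,227; OOP now $1,227. Insurer: $1,227 − $1,227 = $0.
Claim 2 ($8,337): $1,673 finishes the deductible; $6,664 goes to coinsurance; coinsurance $6,664 × 30% = $1,999.20. Patient owes $3,672.20 (running OOP $4,899.20). Insurer: $8,337 − $3,672.20 = $4,664.80.
Claim 3 ($5,325): deductible met; 30% of $5,325 = $1,597.50. Patient pays $1,597.50; OOP now $6,496.70. Plan pays $5,325 − $1,597.50 = $3,727.50.

$3,727.50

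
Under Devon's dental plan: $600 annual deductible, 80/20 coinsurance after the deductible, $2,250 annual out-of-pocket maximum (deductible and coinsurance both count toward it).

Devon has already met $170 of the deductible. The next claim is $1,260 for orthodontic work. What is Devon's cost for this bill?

$596

Deductible still to meet: $600 − $170 = $430.
The remaining $830 (= $1,260 − $430) moves to coinsurance.
20% of $830 = $166 falls to the patient.
Patient responsibility before any cap: $430 + $166 = $596.
Cumulative spending $170 + $596 = $766 stays under the $2,250 maximum.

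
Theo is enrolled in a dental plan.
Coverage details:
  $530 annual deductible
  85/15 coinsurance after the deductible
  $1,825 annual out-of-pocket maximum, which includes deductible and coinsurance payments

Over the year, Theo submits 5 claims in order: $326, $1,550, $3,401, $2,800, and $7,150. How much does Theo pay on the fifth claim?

Bill 1, $326: fully absorbed by the deductible. Patient pays $326; OOP now $326.
Bill 2, $1,550: $204 to deductible, leaving $1,346; 15% of $1,346 = $201.90. Cost to patient: $405.90. OOP to date $731.90.
Bill 3, $3,401: deductible already satisfied, so patient's share is 15% × $3,401 = $510.15. Patient owes $510.15 (running OOP $1,242.05).
Bill 4, $2,800: deductible met; 15% of $2,800 = $420. Cost to patient: $420. OOP to date $1,662.05.
Bill 5, $7,150: deductible met; 15% of $7,150 = $1,072.50. OOP would hit $2,734.55 > $1,825, so the cap limits the patient to $1,825 − $1,662.05 = $162.95.

$162.95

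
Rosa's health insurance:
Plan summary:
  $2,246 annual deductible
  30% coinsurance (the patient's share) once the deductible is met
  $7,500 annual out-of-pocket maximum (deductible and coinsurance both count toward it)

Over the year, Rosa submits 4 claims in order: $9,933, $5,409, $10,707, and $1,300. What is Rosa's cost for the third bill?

$1,325.20

Bill 1, $9,933: $2,246 to deductible, leaving $7,687; 30% of $7,687 = $2,306.10. Cost to patient: $4,552.10. OOP to date $4,552.10.
Bill 2, $5,409: deductible met; 30% of $5,409 = $1,622.70. Patient owes $1,622.70 (running OOP $6,174.80).
Bill 3, $10,707: deductible already satisfied, so patient's share is 30% × $10,707 = $3,212.10. That would push OOP to $9,386.90, over the $7,500 cap, so patient pays $7,500 − $6,174.80 = $1,325.20.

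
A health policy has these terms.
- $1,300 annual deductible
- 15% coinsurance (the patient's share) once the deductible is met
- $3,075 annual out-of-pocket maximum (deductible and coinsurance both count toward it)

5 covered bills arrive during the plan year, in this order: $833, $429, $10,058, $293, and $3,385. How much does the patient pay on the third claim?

$1,541

Claim 1 — $833: all of it applies to the deductible. Patient pays $833; OOP now $833.
Claim 2 — $429: all of it applies to the deductible. Cost to patient: $429. OOP to date $1,262.
Claim 3 — $10,058: $38 to deductible, leaving $10,020; 15% of $10,020 = $1,503. Patient owes $1,541 (running OOP $2,803).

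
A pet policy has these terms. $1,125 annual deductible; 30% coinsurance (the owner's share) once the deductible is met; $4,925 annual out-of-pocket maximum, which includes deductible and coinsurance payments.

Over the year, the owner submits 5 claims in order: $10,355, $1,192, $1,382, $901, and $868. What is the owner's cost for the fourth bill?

$258.80

Bill 1, $10,355: $1,125 to deductible, leaving $9,230; owner's 30% is $2,769. Owner owes $3,894 (running OOP $3,894).
Bill 2, $1,192: 30% coinsurance on $1,192 = $357.60. Owner pays $357.60; OOP now $4,251.60.
Bill 3, $1,382: deductible already satisfied, so owner's share is 30% × $1,382 = $414.60. Owner owes $414.60 (running OOP $4,666.20).
Bill 4, $901: deductible met; 30% of $901 = $270.30. OOP would hit $4,936.50 > $4,925, so the cap limits the owner to $4,925 − $4,666.20 = $258.80.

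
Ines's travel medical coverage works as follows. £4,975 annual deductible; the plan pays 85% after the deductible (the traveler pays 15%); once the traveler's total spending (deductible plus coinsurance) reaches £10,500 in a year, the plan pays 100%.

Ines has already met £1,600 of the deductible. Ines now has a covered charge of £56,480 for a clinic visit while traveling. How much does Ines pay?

£8,900

£1,600 of the £4,975 deductible is already met, leaving £3,375.
After the £3,375 deductible portion, £56,480 − £3,375 = £53,105 is subject to coinsurance.
15% of £53,105 = £7,965.75 falls to the traveler.
That puts the traveler's cost at £3,375 + £7,965.75 = £11,340.75 before any cap.
Adding £11,340.75 to the £1,600 already spent would give £12,940.75, which exceeds the £10,500 cap; the traveler pays just £10,500 − £1,600 = £8,900.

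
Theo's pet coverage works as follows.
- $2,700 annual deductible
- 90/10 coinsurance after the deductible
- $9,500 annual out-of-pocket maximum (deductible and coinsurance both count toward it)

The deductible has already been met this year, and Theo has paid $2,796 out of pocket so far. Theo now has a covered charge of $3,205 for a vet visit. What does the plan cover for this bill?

With the deductible met, the entire $3,205 is subject to coinsurance.
Owner's 10% share of $3,205 is $320.50.
Total out-of-pocket so far would be $2,796 + $320.50 = $3,116.50, below the $9,500 cap — no reduction.
The plan picks up $3,205 − $320.50 = $2,884.50.

$2,884.50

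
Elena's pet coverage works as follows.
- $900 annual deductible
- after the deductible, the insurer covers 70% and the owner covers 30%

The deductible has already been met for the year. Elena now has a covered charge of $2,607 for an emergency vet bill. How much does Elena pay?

$782.10

The deductible is already satisfied, so the full bill goes to coinsurance.
30% of $2,607 = $782.10 falls to the owner.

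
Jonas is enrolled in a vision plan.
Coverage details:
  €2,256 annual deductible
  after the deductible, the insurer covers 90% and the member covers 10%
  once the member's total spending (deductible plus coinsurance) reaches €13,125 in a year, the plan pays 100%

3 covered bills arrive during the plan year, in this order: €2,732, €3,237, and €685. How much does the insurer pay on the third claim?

€616.50

#1 (€2,732): €2,256 finishes the deductible; €476 goes to coinsurance; 10% of €476 = €47.60. Cost to member: €2,303.60. OOP to date €2,303.60. Plan pays €2,732 − €2,303.60 = €428.40.
#2 (€3,237): 10% coinsurance on €3,237 = €323.70. Member pays €323.70; OOP now €2,627.30. Plan pays €3,237 − €323.70 = €2,913.30.
#3 (€685): 10% coinsurance on €685 = €68.50. Cost to member: €68.50. OOP to date €2,695.80. Insurer: €685 − €68.50 = €616.50.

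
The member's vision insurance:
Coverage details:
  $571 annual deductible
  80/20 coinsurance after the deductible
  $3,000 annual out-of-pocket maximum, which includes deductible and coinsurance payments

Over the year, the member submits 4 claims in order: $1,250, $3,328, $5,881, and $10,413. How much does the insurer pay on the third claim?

$4,704.80

#1 ($1,250): $571 to deductible, leaving $679; member's 20% is $135.80. Member owes $706.80 (running OOP $706.80). Insurer: $1,250 − $706.80 = $543.20.
#2 ($3,328): deductible met; 20% of $3,328 = $665.60. Member owes $665.60 (running OOP $1,372.40). Insurer: $3,328 − $665.60 = $2,662.40.
#3 ($5,881): 20% coinsurance on $5,881 = $1,176.20. Member pays $1,176.20; OOP now $2,548.60. Insurer: $5,881 − $1,176.20 = $4,704.80.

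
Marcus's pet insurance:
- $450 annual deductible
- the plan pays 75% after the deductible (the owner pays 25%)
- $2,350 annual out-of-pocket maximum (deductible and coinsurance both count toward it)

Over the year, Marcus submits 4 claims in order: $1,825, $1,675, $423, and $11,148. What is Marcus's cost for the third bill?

$105.75

#1 ($1,825): $450 finishes the deductible; $1,375 goes to coinsurance; owner's 25% is $343.75. Owner owes $793.75 (running OOP $793.75).
#2 ($1,675): 25% coinsurance on $1,675 = $418.75. Owner owes $418.75 (running OOP $1,212.50).
#3 ($423): deductible already satisfied, so owner's share is 25% × $423 = $105.75. Owner pays $105.75; OOP now $1,318.25.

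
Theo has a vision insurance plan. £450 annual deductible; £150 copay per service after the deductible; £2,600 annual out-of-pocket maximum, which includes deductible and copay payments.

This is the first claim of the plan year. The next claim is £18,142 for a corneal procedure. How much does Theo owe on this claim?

£600

Deductible not yet touched, so the first £450 of the bill goes to the deductible.
The remaining £17,692 (= £18,142 − £450) moves to the copay.
Copay on this service: £150.
That puts the member's cost at £450 + £150 = £600 before any cap.
Total out-of-pocket so far would be £0 + £600 = £600, below the £2,600 cap — no reduction.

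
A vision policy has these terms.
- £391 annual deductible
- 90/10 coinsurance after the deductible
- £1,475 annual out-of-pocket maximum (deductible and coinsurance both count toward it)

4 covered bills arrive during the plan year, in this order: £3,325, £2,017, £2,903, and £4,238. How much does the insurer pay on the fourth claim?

£3,939.40

#1 (£3,325): £391 to deductible, leaving £2,934; 10% of £2,934 = £293.40. Member pays £684.40; OOP now £684.40. Insurer: £3,325 − £684.40 = £2,640.60.
#2 (£2,017): deductible already satisfied, so member's share is 10% × £2,017 = £201.70. Cost to member: £201.70. OOP to date £886.10. Plan pays £2,017 − £201.70 = £1,815.30.
#3 (£2,903): deductible met; 10% of £2,903 = £290.30. Cost to member: £290.30. OOP to date £1,176.40. Insurer: £2,903 − £290.30 = £2,612.70.
#4 (£4,238): 10% coinsurance on £4,238 = £423.80. That would push OOP to £1,600.20, over the £1,475 cap, so member pays £1,475 − £1,176.40 = £298.60. Plan pays £4,238 − £298.60 = £3,939.40.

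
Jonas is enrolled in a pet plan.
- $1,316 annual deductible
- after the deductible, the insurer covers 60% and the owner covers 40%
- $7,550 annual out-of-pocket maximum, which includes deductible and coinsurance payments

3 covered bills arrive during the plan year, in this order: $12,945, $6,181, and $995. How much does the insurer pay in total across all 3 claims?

Bill 1, $12,945: deductible takes $1,316, $11,629 remains; owner's 40% is $4,651.60. Owner pays $5,967.60; OOP now $5,967.60. Insurer: $12,945 − $5,967.60 = $6,977.40.
Bill 2, $6,181: deductible already satisfied, so owner's share is 40% × $6,181 = $2,472.40. OOP would hit $8,440 > $7,550, so the cap limits the owner to $7,550 − $5,967.60 = $1,582.40. Plan pays $6,181 − $1,582.40 = $4,598.60.
Bill 3, $995: deductible met; 40% of $995 = $398. OOP would hit $7,948 > $7,550, so the cap limits the owner to $7,550 − $7,550 = $0. Plan pays $995 − $0 = $995.
Insurer total = bills − owner's total = $20,121 − $7,550 = $12,571.

$12,571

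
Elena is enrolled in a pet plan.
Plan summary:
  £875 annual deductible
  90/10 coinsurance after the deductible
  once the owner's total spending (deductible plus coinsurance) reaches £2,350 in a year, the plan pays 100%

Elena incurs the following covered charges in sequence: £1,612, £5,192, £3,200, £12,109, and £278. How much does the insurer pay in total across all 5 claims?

£20,041

Claim 1 (£1,612): £875 finishes the deductible; £737 goes to coinsurance; owner's 10% is £73.70. Owner owes £948.70 (running OOP £948.70). Insurer: £1,612 − £948.70 = £663.30.
Claim 2 (£5,192): deductible met; 10% of £5,192 = £519.20. Owner owes £519.20 (running OOP £1,467.90). Plan pays £5,192 − £519.20 = £4,672.80.
Claim 3 (£3,200): deductible met; 10% of £3,200 = £320. Cost to owner: £320. OOP to date £1,787.90. Plan pays £3,200 − £320 = £2,880.
Claim 4 (£12,109): deductible met; 10% of £12,109 = £1,210.90. Adding that to £1,787.90 gives £2,998.80, past the £2,350 cap; owner pays only £2,350 − £1,787.90 = £562.10. Insurer: £12,109 − £562.10 = £11,546.90.
Claim 5 (£278): deductible already satisfied, so owner's share is 10% × £278 = £27.80. That would push OOP to £2,377.80, over the £2,350 cap, so owner pays £2,350 − £2,350 = £0. Plan pays £278 − £0 = £278.
Insurer total: £663.30 + £4,672.80 + £2,880 + £11,546.90 + £278 = £20,041.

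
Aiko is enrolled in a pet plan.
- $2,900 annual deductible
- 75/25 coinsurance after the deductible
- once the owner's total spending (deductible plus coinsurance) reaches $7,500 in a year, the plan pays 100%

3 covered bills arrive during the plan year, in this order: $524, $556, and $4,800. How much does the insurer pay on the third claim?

Claim 1 — $524: fully absorbed by the deductible. Owner owes $524 (running OOP $524). Insurer: $524 − $524 = $0.
Claim 2 — $556: fully absorbed by the deductible. Owner pays $556; OOP now $1,080. Plan pays $556 − $556 = $0.
Claim 3 — $4,800: $1,820 to deductible, leaving $2,980; owner's 25% is $745. Owner pays $2,565; OOP now $3,645. Plan pays $4,800 − $2,565 = $2,235.

$2,235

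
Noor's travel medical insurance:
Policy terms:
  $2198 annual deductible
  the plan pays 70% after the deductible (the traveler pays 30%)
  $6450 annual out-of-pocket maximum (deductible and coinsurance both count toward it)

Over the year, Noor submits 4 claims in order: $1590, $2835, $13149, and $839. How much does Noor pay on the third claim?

#1 ($1590): all of it applies to the deductible. Traveler owes $1590 (running OOP $1590).
#2 ($2835): $608 to deductible, leaving $2227; 30% of $2227 = $668.10. Traveler owes $1276.10 (running OOP $2866.10).
#3 ($13149): deductible already satisfied, so traveler's share is 30% × $13149 = $3944.70. Adding that to $2866.10 gives $6810.80, past the $6450 cap; traveler pays only $6450 − $2866.10 = $3583.90.

$3583.90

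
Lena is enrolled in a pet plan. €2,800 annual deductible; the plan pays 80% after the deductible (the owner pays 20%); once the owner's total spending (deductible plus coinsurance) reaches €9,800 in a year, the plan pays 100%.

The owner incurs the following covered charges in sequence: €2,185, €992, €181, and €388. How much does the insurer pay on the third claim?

€144.80

#1 (€2,185): entire amount goes to the deductible. Owner owes €2,185 (running OOP €2,185). Plan pays €2,185 − €2,185 = €0.
#2 (€992): €615 to deductible, leaving €377; owner's 20% is €75.40. Owner owes €690.40 (running OOP €2,875.40). Insurer: €992 − €690.40 = €301.60.
#3 (€181): deductible met; 20% of €181 = €36.20. Owner owes €36.20 (running OOP €2,911.60). Plan pays €181 − €36.20 = €144.80.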